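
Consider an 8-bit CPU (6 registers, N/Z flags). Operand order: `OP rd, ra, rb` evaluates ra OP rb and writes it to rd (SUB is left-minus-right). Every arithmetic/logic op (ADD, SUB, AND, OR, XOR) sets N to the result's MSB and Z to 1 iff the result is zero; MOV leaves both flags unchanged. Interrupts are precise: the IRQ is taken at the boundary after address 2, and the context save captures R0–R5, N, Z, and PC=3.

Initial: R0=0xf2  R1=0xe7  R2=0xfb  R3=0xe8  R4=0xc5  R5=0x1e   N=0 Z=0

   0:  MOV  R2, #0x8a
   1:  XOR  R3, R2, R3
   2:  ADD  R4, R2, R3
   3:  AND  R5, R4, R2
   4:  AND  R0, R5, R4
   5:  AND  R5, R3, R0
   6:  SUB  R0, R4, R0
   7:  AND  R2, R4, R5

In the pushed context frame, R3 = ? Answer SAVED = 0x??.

SAVED = 0x62

after  0: R0=0xf2 R1=0xe7 R2=0x8a R3=0xe8 R4=0xc5 R5=0x1e  N=0 Z=0
after  1: R0=0xf2 R1=0xe7 R2=0x8a R3=0x62 R4=0xc5 R5=0x1e  N=0 Z=0
after  2: R0=0xf2 R1=0xe7 R2=0x8a R3=0x62 R4=0xec R5=0x1e  N=1 Z=0
-- IRQ taken; context saved, return-PC = 3 --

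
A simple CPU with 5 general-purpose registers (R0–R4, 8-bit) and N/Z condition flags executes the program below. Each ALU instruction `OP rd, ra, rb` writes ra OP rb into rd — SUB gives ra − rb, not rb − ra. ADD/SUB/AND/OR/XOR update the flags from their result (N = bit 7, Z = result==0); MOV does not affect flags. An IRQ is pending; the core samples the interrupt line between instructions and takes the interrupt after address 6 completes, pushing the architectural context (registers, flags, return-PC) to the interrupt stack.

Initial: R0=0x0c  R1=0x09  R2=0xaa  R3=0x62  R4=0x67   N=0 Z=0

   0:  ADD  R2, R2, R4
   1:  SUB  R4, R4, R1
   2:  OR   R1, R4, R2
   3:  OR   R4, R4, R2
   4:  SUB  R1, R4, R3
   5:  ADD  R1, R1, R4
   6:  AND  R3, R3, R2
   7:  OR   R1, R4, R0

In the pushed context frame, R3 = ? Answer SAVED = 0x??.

after  0: R0=0x0c R1=0x09 R2=0x11 R3=0x62 R4=0x67  N=0 Z=0
after  1: R0=0x0c R1=0x09 R2=0x11 R3=0x62 R4=0x5e  N=0 Z=0
after  2: R0=0x0c R1=0x5f R2=0x11 R3=0x62 R4=0x5e  N=0 Z=0
after  3: R0=0x0c R1=0x5f R2=0x11 R3=0x62 R4=0x5f  N=0 Z=0
after  4: R0=0x0c R1=0xfd R2=0x11 R3=0x62 R4=0x5f  N=1 Z=0
after  5: R0=0x0c R1=0x5c R2=0x11 R3=0x62 R4=0x5f  N=0 Z=0
after  6: R0=0x0c R1=0x5c R2=0x11 R3=0x00 R4=0x5f  N=0 Z=1
-- IRQ taken; context saved, return-PC = 7 --

SAVED = 0x00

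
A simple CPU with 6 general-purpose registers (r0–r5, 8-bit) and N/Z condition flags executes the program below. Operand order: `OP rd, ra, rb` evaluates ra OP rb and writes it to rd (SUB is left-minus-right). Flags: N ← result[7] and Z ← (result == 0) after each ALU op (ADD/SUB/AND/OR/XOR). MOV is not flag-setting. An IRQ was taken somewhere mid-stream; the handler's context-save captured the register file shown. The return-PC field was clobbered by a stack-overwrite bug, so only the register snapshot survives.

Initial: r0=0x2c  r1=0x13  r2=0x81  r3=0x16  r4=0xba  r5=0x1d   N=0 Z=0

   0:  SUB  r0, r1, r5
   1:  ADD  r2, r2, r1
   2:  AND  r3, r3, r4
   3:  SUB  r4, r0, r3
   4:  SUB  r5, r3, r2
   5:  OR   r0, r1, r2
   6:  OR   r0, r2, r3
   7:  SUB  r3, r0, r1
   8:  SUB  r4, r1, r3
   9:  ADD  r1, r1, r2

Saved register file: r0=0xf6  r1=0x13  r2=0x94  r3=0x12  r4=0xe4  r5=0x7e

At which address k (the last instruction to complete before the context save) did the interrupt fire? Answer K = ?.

K = 4

after  0: r0=0xf6 r1=0x13 r2=0x81 r3=0x16 r4=0xba r5=0x1d  N=1 Z=0
after  1: r0=0xf6 r1=0x13 r2=0x94 r3=0x16 r4=0xba r5=0x1d  N=1 Z=0
after  2: r0=0xf6 r1=0x13 r2=0x94 r3=0x12 r4=0xba r5=0x1d  N=0 Z=0
after  3: r0=0xf6 r1=0x13 r2=0x94 r3=0x12 r4=0xe4 r5=0x1d  N=1 Z=0
after  4: r0=0xf6 r1=0x13 r2=0x94 r3=0x12 r4=0xe4 r5=0x7e  N=0 Z=0
-- IRQ taken; context saved, return-PC = 5 --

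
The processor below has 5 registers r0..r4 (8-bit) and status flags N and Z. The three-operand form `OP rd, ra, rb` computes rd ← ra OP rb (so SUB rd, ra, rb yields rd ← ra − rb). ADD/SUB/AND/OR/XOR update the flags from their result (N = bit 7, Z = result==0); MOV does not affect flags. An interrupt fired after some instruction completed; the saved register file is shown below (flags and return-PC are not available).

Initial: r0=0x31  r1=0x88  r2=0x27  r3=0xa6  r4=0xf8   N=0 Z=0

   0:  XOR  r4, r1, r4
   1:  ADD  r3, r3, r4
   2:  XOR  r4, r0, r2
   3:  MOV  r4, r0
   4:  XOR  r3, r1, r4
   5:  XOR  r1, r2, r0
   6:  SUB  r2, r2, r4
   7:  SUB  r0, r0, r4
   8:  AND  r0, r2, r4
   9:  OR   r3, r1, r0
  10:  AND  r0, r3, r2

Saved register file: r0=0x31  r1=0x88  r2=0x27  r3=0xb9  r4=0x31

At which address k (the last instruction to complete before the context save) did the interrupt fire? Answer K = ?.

K = 4

after  0: r0=0x31 r1=0x88 r2=0x27 r3=0xa6 r4=0x70  N=0 Z=0
after  1: r0=0x31 r1=0x88 r2=0x27 r3=0x16 r4=0x70  N=0 Z=0
after  2: r0=0x31 r1=0x88 r2=0x27 r3=0x16 r4=0x16  N=0 Z=0
after  3: r0=0x31 r1=0x88 r2=0x27 r3=0x16 r4=0x31  N=0 Z=0
after  4: r0=0x31 r1=0x88 r2=0x27 r3=0xb9 r4=0x31  N=1 Z=0
-- IRQ taken; context saved, return-PC = 5 --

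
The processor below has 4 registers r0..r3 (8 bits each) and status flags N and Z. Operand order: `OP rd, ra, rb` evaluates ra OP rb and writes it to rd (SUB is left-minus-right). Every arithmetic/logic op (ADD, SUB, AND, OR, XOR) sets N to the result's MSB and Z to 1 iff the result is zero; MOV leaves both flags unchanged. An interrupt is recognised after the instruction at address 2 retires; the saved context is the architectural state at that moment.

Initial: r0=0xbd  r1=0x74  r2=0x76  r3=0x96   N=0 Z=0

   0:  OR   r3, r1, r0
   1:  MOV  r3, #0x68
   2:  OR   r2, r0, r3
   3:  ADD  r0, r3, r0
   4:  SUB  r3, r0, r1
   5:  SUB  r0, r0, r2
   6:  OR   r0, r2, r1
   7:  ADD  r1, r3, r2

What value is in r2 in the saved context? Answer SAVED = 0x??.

after  0: r0=0xbd r1=0x74 r2=0x76 r3=0xfd  N=1 Z=0
after  1: r0=0xbd r1=0x74 r2=0x76 r3=0x68  N=1 Z=0
after  2: r0=0xbd r1=0x74 r2=0xfd r3=0x68  N=1 Z=0
-- IRQ taken; context saved, return-PC = 3 --

SAVED = 0xfd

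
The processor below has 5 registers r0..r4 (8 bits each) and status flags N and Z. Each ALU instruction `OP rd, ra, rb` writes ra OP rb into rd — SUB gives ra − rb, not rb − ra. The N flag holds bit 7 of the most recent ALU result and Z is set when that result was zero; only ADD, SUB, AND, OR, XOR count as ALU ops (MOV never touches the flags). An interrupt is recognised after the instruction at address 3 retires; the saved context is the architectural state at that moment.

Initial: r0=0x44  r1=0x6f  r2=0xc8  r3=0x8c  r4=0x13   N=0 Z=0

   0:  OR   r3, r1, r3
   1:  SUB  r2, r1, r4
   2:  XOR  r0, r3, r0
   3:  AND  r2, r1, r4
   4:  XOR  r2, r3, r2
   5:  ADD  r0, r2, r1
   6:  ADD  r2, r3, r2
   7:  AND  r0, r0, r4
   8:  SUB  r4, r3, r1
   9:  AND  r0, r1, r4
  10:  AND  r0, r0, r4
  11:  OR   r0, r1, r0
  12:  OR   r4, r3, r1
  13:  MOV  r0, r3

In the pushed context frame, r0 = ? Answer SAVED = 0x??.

SAVED = 0xab

after  0: r0=0x44 r1=0x6f r2=0xc8 r3=0xef r4=0x13  N=1 Z=0
after  1: r0=0x44 r1=0x6f r2=0x5c r3=0xef r4=0x13  N=0 Z=0
after  2: r0=0xab r1=0x6f r2=0x5c r3=0xef r4=0x13  N=1 Z=0
after  3: r0=0xab r1=0x6f r2=0x03 r3=0xef r4=0x13  N=0 Z=0
-- IRQ taken; context saved, return-PC = 4 --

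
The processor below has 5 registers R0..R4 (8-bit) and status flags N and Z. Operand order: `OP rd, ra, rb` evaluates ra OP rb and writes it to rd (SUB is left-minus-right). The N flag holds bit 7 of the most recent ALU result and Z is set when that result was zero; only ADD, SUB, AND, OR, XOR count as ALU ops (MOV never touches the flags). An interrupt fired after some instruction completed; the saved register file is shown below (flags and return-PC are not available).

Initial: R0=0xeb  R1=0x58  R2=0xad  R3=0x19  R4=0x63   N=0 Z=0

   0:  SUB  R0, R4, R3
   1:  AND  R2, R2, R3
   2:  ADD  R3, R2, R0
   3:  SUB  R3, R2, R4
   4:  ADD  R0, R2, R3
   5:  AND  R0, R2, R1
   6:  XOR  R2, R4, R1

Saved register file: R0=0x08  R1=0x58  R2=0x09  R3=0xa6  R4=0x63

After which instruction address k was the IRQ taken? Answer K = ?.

K = 5

after  0: R0=0x4a R1=0x58 R2=0xad R3=0x19 R4=0x63  N=0 Z=0
after  1: R0=0x4a R1=0x58 R2=0x09 R3=0x19 R4=0x63  N=0 Z=0
after  2: R0=0x4a R1=0x58 R2=0x09 R3=0x53 R4=0x63  N=0 Z=0
after  3: R0=0x4a R1=0x58 R2=0x09 R3=0xa6 R4=0x63  N=1 Z=0
after  4: R0=0xaf R1=0x58 R2=0x09 R3=0xa6 R4=0x63  N=1 Z=0
after  5: R0=0x08 R1=0x58 R2=0x09 R3=0xa6 R4=0x63  N=0 Z=0
-- IRQ taken; context saved, return-PC = 6 --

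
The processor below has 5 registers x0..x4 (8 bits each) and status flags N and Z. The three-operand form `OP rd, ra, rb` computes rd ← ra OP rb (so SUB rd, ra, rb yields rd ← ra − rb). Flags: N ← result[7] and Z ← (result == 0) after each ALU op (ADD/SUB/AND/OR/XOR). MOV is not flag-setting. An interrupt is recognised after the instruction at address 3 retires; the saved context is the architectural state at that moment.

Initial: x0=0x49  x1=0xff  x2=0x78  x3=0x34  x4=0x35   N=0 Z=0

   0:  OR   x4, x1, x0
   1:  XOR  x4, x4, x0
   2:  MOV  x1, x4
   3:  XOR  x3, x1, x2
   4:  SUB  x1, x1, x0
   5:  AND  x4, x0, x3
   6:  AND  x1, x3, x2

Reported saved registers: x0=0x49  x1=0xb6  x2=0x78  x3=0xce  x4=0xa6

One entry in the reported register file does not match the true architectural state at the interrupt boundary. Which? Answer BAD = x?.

BAD = x4

after  0: x0=0x49 x1=0xff x2=0x78 x3=0x34 x4=0xff  N=1 Z=0
after  1: x0=0x49 x1=0xff x2=0x78 x3=0x34 x4=0xb6  N=1 Z=0
after  2: x0=0x49 x1=0xb6 x2=0x78 x3=0x34 x4=0xb6  N=1 Z=0
after  3: x0=0x49 x1=0xb6 x2=0x78 x3=0xce x4=0xb6  N=1 Z=0
-- IRQ taken; context saved, return-PC = 4 --
mismatch: x4: reported 0xa6 vs actual 0xb6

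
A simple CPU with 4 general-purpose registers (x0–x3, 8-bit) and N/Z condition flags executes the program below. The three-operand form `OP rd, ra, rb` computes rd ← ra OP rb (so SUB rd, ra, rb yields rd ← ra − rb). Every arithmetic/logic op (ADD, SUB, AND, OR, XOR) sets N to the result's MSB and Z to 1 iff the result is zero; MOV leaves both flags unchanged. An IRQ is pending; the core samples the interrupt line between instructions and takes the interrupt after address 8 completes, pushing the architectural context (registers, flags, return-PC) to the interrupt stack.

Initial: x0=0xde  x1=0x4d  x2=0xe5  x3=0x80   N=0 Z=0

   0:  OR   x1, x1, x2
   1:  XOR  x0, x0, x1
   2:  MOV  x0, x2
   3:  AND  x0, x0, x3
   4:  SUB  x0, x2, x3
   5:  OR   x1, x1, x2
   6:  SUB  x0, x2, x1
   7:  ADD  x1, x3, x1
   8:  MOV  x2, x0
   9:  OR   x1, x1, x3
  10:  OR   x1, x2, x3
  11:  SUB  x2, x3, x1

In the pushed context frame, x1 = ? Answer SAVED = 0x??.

SAVED = 0x6d

after  0: x0=0xde x1=0xed x2=0xe5 x3=0x80  N=1 Z=0
after  1: x0=0x33 x1=0xed x2=0xe5 x3=0x80  N=0 Z=0
after  2: x0=0xe5 x1=0xed x2=0xe5 x3=0x80  N=0 Z=0
after  3: x0=0x80 x1=0xed x2=0xe5 x3=0x80  N=1 Z=0
after  4: x0=0x65 x1=0xed x2=0xe5 x3=0x80  N=0 Z=0
after  5: x0=0x65 x1=0xed x2=0xe5 x3=0x80  N=1 Z=0
after  6: x0=0xf8 x1=0xed x2=0xe5 x3=0x80  N=1 Z=0
after  7: x0=0xf8 x1=0x6d x2=0xe5 x3=0x80  N=0 Z=0
after  8: x0=0xf8 x1=0x6d x2=0xf8 x3=0x80  N=0 Z=0
-- IRQ taken; context saved, return-PC = 9 --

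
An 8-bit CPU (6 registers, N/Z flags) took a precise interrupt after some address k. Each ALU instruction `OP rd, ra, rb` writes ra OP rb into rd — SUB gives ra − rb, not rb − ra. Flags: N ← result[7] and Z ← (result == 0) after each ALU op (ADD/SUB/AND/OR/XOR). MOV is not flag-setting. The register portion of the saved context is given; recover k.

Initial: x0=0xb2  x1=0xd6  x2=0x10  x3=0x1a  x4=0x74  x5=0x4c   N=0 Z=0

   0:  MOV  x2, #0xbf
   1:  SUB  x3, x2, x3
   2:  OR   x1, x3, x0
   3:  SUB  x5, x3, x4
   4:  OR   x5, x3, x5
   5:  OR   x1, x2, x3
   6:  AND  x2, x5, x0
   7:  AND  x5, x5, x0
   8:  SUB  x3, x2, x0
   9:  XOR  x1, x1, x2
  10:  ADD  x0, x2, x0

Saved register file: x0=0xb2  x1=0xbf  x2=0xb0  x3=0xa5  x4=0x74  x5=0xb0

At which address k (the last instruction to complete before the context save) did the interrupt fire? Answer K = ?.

K = 7

after  0: x0=0xb2 x1=0xd6 x2=0xbf x3=0x1a x4=0x74 x5=0x4c  N=0 Z=0
after  1: x0=0xb2 x1=0xd6 x2=0xbf x3=0xa5 x4=0x74 x5=0x4c  N=1 Z=0
after  2: x0=0xb2 x1=0xb7 x2=0xbf x3=0xa5 x4=0x74 x5=0x4c  N=1 Z=0
after  3: x0=0xb2 x1=0xb7 x2=0xbf x3=0xa5 x4=0x74 x5=0x31  N=0 Z=0
after  4: x0=0xb2 x1=0xb7 x2=0xbf x3=0xa5 x4=0x74 x5=0xb5  N=1 Z=0
after  5: x0=0xb2 x1=0xbf x2=0xbf x3=0xa5 x4=0x74 x5=0xb5  N=1 Z=0
after  6: x0=0xb2 x1=0xbf x2=0xb0 x3=0xa5 x4=0x74 x5=0xb5  N=1 Z=0
after  7: x0=0xb2 x1=0xbf x2=0xb0 x3=0xa5 x4=0x74 x5=0xb0  N=1 Z=0
-- IRQ taken; context saved, return-PC = 8 --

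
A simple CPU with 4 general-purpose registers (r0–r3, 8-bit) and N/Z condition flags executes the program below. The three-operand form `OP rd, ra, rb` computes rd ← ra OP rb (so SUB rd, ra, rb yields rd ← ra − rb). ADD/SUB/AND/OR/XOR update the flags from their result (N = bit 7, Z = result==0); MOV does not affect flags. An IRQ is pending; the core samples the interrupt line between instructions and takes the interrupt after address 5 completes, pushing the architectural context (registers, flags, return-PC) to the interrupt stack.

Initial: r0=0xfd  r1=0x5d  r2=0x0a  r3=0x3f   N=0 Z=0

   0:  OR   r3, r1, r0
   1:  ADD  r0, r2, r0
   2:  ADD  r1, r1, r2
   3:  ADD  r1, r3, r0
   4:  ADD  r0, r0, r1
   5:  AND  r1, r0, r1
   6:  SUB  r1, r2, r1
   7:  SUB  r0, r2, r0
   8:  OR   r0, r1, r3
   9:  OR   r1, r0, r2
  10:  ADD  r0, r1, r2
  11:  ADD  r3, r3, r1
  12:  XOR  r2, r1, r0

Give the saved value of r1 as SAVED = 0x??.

after  0: r0=0xfd r1=0x5d r2=0x0a r3=0xfd  N=1 Z=0
after  1: r0=0x07 r1=0x5d r2=0x0a r3=0xfd  N=0 Z=0
after  2: r0=0x07 r1=0x67 r2=0x0a r3=0xfd  N=0 Z=0
after  3: r0=0x07 r1=0x04 r2=0x0a r3=0xfd  N=0 Z=0
after  4: r0=0x0b r1=0x04 r2=0x0a r3=0xfd  N=0 Z=0
after  5: r0=0x0b r1=0x00 r2=0x0a r3=0xfd  N=0 Z=1
-- IRQ taken; context saved, return-PC = 6 --

SAVED = 0x00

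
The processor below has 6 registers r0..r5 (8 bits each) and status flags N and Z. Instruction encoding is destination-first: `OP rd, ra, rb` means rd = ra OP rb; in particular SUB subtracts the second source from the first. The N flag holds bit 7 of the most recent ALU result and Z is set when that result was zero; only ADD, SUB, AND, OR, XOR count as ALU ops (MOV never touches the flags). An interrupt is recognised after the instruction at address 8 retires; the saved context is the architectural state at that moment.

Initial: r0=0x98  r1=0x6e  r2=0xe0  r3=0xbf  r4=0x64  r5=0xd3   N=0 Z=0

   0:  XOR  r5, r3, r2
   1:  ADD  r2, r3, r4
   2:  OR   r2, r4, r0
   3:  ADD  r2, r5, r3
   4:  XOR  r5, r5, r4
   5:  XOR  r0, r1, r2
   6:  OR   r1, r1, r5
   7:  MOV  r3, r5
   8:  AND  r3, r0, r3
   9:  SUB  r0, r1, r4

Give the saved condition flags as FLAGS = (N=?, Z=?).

after  0: r0=0x98 r1=0x6e r2=0xe0 r3=0xbf r4=0x64 r5=0x5f  N=0 Z=0
after  1: r0=0x98 r1=0x6e r2=0x23 r3=0xbf r4=0x64 r5=0x5f  N=0 Z=0
after  2: r0=0x98 r1=0x6e r2=0xfc r3=0xbf r4=0x64 r5=0x5f  N=1 Z=0
after  3: r0=0x98 r1=0x6e r2=0x1e r3=0xbf r4=0x64 r5=0x5f  N=0 Z=0
after  4: r0=0x98 r1=0x6e r2=0x1e r3=0xbf r4=0x64 r5=0x3b  N=0 Z=0
after  5: r0=0x70 r1=0x6e r2=0x1e r3=0xbf r4=0x64 r5=0x3b  N=0 Z=0
after  6: r0=0x70 r1=0x7f r2=0x1e r3=0xbf r4=0x64 r5=0x3b  N=0 Z=0
after  7: r0=0x70 r1=0x7f r2=0x1e r3=0x3b r4=0x64 r5=0x3b  N=0 Z=0
after  8: r0=0x70 r1=0x7f r2=0x1e r3=0x30 r4=0x64 r5=0x3b  N=0 Z=0
-- IRQ taken; context saved, return-PC = 9 --

FLAGS = (N=0, Z=0)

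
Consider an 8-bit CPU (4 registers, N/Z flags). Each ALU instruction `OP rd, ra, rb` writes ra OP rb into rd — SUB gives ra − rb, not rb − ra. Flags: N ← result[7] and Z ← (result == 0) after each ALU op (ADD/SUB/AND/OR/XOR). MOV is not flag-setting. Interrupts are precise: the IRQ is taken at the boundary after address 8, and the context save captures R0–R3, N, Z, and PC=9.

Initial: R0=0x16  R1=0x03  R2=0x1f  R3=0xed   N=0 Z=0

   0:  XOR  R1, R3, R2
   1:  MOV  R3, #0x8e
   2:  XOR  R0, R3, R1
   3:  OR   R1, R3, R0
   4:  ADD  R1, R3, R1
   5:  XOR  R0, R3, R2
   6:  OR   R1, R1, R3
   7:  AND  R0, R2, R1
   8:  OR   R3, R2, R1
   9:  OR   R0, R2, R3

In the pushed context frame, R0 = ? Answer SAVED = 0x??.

after  0: R0=0x16 R1=0xf2 R2=0x1f R3=0xed  N=1 Z=0
after  1: R0=0x16 R1=0xf2 R2=0x1f R3=0x8e  N=1 Z=0
after  2: R0=0x7c R1=0xf2 R2=0x1f R3=0x8e  N=0 Z=0
after  3: R0=0x7c R1=0xfe R2=0x1f R3=0x8e  N=1 Z=0
after  4: R0=0x7c R1=0x8c R2=0x1f R3=0x8e  N=1 Z=0
after  5: R0=0x91 R1=0x8c R2=0x1f R3=0x8e  N=1 Z=0
after  6: R0=0x91 R1=0x8e R2=0x1f R3=0x8e  N=1 Z=0
after  7: R0=0x0e R1=0x8e R2=0x1f R3=0x8e  N=0 Z=0
after  8: R0=0x0e R1=0x8e R2=0x1f R3=0x9f  N=1 Z=0
-- IRQ taken; context saved, return-PC = 9 --

SAVED = 0x0e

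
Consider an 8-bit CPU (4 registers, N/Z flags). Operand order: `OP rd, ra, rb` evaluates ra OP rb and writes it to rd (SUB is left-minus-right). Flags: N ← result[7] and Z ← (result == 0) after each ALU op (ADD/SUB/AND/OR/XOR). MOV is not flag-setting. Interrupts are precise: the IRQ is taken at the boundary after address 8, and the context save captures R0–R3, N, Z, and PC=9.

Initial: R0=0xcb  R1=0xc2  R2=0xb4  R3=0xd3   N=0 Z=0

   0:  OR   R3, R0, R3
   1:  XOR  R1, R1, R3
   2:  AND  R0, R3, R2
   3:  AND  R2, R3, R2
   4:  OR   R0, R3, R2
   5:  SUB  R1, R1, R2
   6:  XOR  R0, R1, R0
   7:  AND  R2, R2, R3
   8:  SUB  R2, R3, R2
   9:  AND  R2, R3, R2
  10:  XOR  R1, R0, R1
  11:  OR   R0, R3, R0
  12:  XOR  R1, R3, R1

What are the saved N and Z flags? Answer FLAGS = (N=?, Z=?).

after  0: R0=0xcb R1=0xc2 R2=0xb4 R3=0xdb  N=1 Z=0
after  1: R0=0xcb R1=0x19 R2=0xb4 R3=0xdb  N=0 Z=0
after  2: R0=0x90 R1=0x19 R2=0xb4 R3=0xdb  N=1 Z=0
after  3: R0=0x90 R1=0x19 R2=0x90 R3=0xdb  N=1 Z=0
after  4: R0=0xdb R1=0x19 R2=0x90 R3=0xdb  N=1 Z=0
after  5: R0=0xdb R1=0x89 R2=0x90 R3=0xdb  N=1 Z=0
after  6: R0=0x52 R1=0x89 R2=0x90 R3=0xdb  N=0 Z=0
after  7: R0=0x52 R1=0x89 R2=0x90 R3=0xdb  N=1 Z=0
after  8: R0=0x52 R1=0x89 R2=0x4b R3=0xdb  N=0 Z=0
-- IRQ taken; context saved, return-PC = 9 --

FLAGS = (N=0, Z=0)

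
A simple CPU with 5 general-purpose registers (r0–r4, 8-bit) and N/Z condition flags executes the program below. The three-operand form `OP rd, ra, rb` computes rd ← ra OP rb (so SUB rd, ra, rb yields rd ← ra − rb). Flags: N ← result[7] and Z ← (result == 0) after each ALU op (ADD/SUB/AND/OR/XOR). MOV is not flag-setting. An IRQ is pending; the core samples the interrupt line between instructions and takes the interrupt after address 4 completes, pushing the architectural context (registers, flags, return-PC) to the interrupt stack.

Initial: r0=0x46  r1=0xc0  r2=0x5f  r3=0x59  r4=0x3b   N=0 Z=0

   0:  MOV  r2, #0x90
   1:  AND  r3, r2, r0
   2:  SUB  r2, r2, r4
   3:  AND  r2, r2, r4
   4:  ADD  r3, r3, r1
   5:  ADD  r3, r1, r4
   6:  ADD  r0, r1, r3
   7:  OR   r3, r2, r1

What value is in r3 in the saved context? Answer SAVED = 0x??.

SAVED = 0xc0

after  0: r0=0x46 r1=0xc0 r2=0x90 r3=0x59 r4=0x3b  N=0 Z=0
after  1: r0=0x46 r1=0xc0 r2=0x90 r3=0x00 r4=0x3b  N=0 Z=1
after  2: r0=0x46 r1=0xc0 r2=0x55 r3=0x00 r4=0x3b  N=0 Z=0
after  3: r0=0x46 r1=0xc0 r2=0x11 r3=0x00 r4=0x3b  N=0 Z=0
after  4: r0=0x46 r1=0xc0 r2=0x11 r3=0xc0 r4=0x3b  N=1 Z=0
-- IRQ taken; context saved, return-PC = 5 --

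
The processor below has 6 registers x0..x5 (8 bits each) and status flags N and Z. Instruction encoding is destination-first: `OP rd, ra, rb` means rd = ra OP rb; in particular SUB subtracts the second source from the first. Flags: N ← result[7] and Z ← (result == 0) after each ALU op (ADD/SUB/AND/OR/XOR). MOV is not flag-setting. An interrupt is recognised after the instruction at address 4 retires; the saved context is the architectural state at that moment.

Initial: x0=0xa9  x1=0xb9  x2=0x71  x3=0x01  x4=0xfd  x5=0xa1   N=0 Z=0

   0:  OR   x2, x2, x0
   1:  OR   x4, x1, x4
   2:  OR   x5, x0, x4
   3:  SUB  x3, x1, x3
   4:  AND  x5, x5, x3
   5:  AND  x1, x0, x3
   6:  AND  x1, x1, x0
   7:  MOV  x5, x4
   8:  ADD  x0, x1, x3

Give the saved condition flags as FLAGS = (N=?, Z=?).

after  0: x0=0xa9 x1=0xb9 x2=0xf9 x3=0x01 x4=0xfd x5=0xa1  N=1 Z=0
after  1: x0=0xa9 x1=0xb9 x2=0xf9 x3=0x01 x4=0xfd x5=0xa1  N=1 Z=0
after  2: x0=0xa9 x1=0xb9 x2=0xf9 x3=0x01 x4=0xfd x5=0xfd  N=1 Z=0
after  3: x0=0xa9 x1=0xb9 x2=0xf9 x3=0xb8 x4=0xfd x5=0xfd  N=1 Z=0
after  4: x0=0xa9 x1=0xb9 x2=0xf9 x3=0xb8 x4=0xfd x5=0xb8  N=1 Z=0
-- IRQ taken; context saved, return-PC = 5 --

FLAGS = (N=1, Z=0)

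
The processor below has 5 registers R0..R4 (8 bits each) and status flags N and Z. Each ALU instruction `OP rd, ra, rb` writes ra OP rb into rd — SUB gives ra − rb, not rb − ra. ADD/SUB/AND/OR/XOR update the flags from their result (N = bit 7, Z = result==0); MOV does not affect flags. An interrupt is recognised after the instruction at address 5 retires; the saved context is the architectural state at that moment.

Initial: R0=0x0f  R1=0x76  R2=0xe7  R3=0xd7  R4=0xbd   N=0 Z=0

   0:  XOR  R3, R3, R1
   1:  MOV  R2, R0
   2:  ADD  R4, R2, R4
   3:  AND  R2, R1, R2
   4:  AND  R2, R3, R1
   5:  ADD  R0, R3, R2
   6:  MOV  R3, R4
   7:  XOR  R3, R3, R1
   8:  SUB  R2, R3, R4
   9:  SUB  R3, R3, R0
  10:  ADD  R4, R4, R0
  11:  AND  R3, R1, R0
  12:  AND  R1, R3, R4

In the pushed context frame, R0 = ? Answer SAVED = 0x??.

SAVED = 0xc1

after  0: R0=0x0f R1=0x76 R2=0xe7 R3=0xa1 R4=0xbd  N=1 Z=0
after  1: R0=0x0f R1=0x76 R2=0x0f R3=0xa1 R4=0xbd  N=1 Z=0
after  2: R0=0x0f R1=0x76 R2=0x0f R3=0xa1 R4=0xcc  N=1 Z=0
after  3: R0=0x0f R1=0x76 R2=0x06 R3=0xa1 R4=0xcc  N=0 Z=0
after  4: R0=0x0f R1=0x76 R2=0x20 R3=0xa1 R4=0xcc  N=0 Z=0
after  5: R0=0xc1 R1=0x76 R2=0x20 R3=0xa1 R4=0xcc  N=1 Z=0
-- IRQ taken; context saved, return-PC = 6 --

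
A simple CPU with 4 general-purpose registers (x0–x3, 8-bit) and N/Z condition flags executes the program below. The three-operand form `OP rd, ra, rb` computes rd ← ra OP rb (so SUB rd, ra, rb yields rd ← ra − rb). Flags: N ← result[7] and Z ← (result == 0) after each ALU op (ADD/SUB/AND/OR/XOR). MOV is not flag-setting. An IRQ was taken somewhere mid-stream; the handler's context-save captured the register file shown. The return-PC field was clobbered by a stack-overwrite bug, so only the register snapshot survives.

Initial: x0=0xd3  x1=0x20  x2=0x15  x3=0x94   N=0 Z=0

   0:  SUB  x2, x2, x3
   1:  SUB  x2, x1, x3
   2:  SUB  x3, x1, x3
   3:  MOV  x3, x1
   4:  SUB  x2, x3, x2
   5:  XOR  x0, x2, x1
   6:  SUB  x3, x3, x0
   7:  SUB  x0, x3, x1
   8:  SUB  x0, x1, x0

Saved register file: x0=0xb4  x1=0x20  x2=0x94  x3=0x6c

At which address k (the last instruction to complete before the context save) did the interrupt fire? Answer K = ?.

K = 6

after  0: x0=0xd3 x1=0x20 x2=0x81 x3=0x94  N=1 Z=0
after  1: x0=0xd3 x1=0x20 x2=0x8c x3=0x94  N=1 Z=0
after  2: x0=0xd3 x1=0x20 x2=0x8c x3=0x8c  N=1 Z=0
after  3: x0=0xd3 x1=0x20 x2=0x8c x3=0x20  N=1 Z=0
after  4: x0=0xd3 x1=0x20 x2=0x94 x3=0x20  N=1 Z=0
after  5: x0=0xb4 x1=0x20 x2=0x94 x3=0x20  N=1 Z=0
after  6: x0=0xb4 x1=0x20 x2=0x94 x3=0x6c  N=0 Z=0
-- IRQ taken; context saved, return-PC = 7 --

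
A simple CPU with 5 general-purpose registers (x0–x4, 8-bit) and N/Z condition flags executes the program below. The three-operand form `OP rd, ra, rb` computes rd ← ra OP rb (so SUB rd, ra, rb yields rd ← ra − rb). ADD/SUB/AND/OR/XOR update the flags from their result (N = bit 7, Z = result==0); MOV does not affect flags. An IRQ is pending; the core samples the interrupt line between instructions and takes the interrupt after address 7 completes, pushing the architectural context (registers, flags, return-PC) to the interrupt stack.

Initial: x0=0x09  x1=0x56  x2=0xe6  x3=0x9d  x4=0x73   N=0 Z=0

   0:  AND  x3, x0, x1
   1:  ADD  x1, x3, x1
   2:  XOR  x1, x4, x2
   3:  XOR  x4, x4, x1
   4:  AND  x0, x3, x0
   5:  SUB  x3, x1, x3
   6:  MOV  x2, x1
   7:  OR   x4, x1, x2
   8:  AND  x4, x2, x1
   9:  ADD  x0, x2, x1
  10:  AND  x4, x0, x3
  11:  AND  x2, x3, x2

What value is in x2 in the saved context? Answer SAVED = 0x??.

after  0: x0=0x09 x1=0x56 x2=0xe6 x3=0x00 x4=0x73  N=0 Z=1
after  1: x0=0x09 x1=0x56 x2=0xe6 x3=0x00 x4=0x73  N=0 Z=0
after  2: x0=0x09 x1=0x95 x2=0xe6 x3=0x00 x4=0x73  N=1 Z=0
after  3: x0=0x09 x1=0x95 x2=0xe6 x3=0x00 x4=0xe6  N=1 Z=0
after  4: x0=0x00 x1=0x95 x2=0xe6 x3=0x00 x4=0xe6  N=0 Z=1
after  5: x0=0x00 x1=0x95 x2=0xe6 x3=0x95 x4=0xe6  N=1 Z=0
after  6: x0=0x00 x1=0x95 x2=0x95 x3=0x95 x4=0xe6  N=1 Z=0
after  7: x0=0x00 x1=0x95 x2=0x95 x3=0x95 x4=0x95  N=1 Z=0
-- IRQ taken; context saved, return-PC = 8 --

SAVED = 0x95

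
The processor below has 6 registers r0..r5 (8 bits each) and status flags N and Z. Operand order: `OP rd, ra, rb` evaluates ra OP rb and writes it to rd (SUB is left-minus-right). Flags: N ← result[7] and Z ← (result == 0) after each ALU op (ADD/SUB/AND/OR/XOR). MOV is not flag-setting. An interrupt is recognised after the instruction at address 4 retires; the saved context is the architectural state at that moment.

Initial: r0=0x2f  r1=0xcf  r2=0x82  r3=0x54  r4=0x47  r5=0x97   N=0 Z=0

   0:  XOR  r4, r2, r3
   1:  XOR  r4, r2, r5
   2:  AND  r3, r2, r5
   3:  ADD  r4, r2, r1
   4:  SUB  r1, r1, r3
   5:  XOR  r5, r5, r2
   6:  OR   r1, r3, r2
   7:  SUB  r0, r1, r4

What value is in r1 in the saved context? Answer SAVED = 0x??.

after  0: r0=0x2f r1=0xcf r2=0x82 r3=0x54 r4=0xd6 r5=0x97  N=1 Z=0
after  1: r0=0x2f r1=0xcf r2=0x82 r3=0x54 r4=0x15 r5=0x97  N=0 Z=0
after  2: r0=0x2f r1=0xcf r2=0x82 r3=0x82 r4=0x15 r5=0x97  N=1 Z=0
after  3: r0=0x2f r1=0xcf r2=0x82 r3=0x82 r4=0x51 r5=0x97  N=0 Z=0
after  4: r0=0x2f r1=0x4d r2=0x82 r3=0x82 r4=0x51 r5=0x97  N=0 Z=0
-- IRQ taken; context saved, return-PC = 5 --

SAVED = 0x4d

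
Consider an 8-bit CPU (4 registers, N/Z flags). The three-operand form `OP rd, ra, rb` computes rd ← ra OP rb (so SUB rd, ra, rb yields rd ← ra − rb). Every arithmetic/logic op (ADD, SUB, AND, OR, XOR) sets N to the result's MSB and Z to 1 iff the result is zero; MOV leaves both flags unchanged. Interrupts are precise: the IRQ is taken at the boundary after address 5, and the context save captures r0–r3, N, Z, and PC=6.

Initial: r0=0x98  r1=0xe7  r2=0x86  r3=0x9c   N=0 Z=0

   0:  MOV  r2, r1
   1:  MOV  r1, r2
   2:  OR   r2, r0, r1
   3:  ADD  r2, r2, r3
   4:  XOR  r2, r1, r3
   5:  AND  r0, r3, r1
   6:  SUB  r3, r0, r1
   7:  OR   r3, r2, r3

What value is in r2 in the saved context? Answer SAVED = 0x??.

after  0: r0=0x98 r1=0xe7 r2=0xe7 r3=0x9c  N=0 Z=0
after  1: r0=0x98 r1=0xe7 r2=0xe7 r3=0x9c  N=0 Z=0
after  2: r0=0x98 r1=0xe7 r2=0xff r3=0x9c  N=1 Z=0
after  3: r0=0x98 r1=0xe7 r2=0x9b r3=0x9c  N=1 Z=0
after  4: r0=0x98 r1=0xe7 r2=0x7b r3=0x9c  N=0 Z=0
after  5: r0=0x84 r1=0xe7 r2=0x7b r3=0x9c  N=1 Z=0
-- IRQ taken; context saved, return-PC = 6 --

SAVED = 0x7b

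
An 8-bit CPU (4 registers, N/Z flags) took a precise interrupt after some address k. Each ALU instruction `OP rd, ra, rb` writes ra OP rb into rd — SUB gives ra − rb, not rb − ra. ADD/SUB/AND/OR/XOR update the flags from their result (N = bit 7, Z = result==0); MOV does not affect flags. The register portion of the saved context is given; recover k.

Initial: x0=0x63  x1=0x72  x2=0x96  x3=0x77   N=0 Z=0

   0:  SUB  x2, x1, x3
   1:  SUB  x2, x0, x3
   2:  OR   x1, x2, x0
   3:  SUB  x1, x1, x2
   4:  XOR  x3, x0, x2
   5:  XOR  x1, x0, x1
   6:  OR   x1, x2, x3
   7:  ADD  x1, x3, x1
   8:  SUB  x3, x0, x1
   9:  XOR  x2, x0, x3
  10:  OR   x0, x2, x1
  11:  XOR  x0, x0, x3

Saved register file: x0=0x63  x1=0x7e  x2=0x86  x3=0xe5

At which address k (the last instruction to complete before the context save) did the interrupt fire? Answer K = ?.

K = 9

after  0: x0=0x63 x1=0x72 x2=0xfb x3=0x77  N=1 Z=0
after  1: x0=0x63 x1=0x72 x2=0xec x3=0x77  N=1 Z=0
after  2: x0=0x63 x1=0xef x2=0xec x3=0x77  N=1 Z=0
after  3: x0=0x63 x1=0x03 x2=0xec x3=0x77  N=0 Z=0
after  4: x0=0x63 x1=0x03 x2=0xec x3=0x8f  N=1 Z=0
after  5: x0=0x63 x1=0x60 x2=0xec x3=0x8f  N=0 Z=0
after  6: x0=0x63 x1=0xef x2=0xec x3=0x8f  N=1 Z=0
after  7: x0=0x63 x1=0x7e x2=0xec x3=0x8f  N=0 Z=0
after  8: x0=0x63 x1=0x7e x2=0xec x3=0xe5  N=1 Z=0
after  9: x0=0x63 x1=0x7e x2=0x86 x3=0xe5  N=1 Z=0
-- IRQ taken; context saved, return-PC = 10 --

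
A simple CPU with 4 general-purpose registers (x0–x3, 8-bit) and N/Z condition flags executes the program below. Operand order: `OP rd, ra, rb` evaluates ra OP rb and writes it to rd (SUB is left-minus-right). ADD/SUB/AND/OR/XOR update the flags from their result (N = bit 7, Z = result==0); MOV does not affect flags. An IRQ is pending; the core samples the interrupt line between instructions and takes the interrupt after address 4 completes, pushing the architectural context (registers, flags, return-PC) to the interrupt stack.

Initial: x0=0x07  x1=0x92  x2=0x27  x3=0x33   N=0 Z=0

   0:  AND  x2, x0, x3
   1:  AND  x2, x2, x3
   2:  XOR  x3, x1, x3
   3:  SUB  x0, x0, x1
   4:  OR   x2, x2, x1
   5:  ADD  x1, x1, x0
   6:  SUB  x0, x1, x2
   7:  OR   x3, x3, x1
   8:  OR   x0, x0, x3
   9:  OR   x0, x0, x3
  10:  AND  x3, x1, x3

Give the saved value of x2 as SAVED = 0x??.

SAVED = 0x93

after  0: x0=0x07 x1=0x92 x2=0x03 x3=0x33  N=0 Z=0
after  1: x0=0x07 x1=0x92 x2=0x03 x3=0x33  N=0 Z=0
after  2: x0=0x07 x1=0x92 x2=0x03 x3=0xa1  N=1 Z=0
after  3: x0=0x75 x1=0x92 x2=0x03 x3=0xa1  N=0 Z=0
after  4: x0=0x75 x1=0x92 x2=0x93 x3=0xa1  N=1 Z=0
-- IRQ taken; context saved, return-PC = 5 --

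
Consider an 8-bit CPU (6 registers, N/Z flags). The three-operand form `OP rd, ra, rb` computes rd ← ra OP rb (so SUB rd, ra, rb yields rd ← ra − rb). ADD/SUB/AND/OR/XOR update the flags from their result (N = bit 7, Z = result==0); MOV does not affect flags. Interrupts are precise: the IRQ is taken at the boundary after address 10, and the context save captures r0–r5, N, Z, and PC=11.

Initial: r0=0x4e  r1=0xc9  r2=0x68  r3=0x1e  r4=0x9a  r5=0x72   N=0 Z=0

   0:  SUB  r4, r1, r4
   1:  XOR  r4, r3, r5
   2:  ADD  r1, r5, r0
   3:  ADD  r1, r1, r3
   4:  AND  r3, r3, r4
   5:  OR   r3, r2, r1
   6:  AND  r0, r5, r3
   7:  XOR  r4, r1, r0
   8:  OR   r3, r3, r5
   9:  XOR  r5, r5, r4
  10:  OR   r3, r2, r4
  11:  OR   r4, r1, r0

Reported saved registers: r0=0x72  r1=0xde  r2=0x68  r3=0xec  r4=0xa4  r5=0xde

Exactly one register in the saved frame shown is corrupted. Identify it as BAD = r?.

after  0: r0=0x4e r1=0xc9 r2=0x68 r3=0x1e r4=0x2f r5=0x72  N=0 Z=0
after  1: r0=0x4e r1=0xc9 r2=0x68 r3=0x1e r4=0x6c r5=0x72  N=0 Z=0
after  2: r0=0x4e r1=0xc0 r2=0x68 r3=0x1e r4=0x6c r5=0x72  N=1 Z=0
after  3: r0=0x4e r1=0xde r2=0x68 r3=0x1e r4=0x6c r5=0x72  N=1 Z=0
after  4: r0=0x4e r1=0xde r2=0x68 r3=0x0c r4=0x6c r5=0x72  N=0 Z=0
after  5: r0=0x4e r1=0xde r2=0x68 r3=0xfe r4=0x6c r5=0x72  N=1 Z=0
after  6: r0=0x72 r1=0xde r2=0x68 r3=0xfe r4=0x6c r5=0x72  N=0 Z=0
after  7: r0=0x72 r1=0xde r2=0x68 r3=0xfe r4=0xac r5=0x72  N=1 Z=0
after  8: r0=0x72 r1=0xde r2=0x68 r3=0xfe r4=0xac r5=0x72  N=1 Z=0
after  9: r0=0x72 r1=0xde r2=0x68 r3=0xfe r4=0xac r5=0xde  N=1 Z=0
after 10: r0=0x72 r1=0xde r2=0x68 r3=0xec r4=0xac r5=0xde  N=1 Z=0
-- IRQ taken; context saved, return-PC = 11 --
mismatch: r4: reported 0xa4 vs actual 0xac

BAD = r4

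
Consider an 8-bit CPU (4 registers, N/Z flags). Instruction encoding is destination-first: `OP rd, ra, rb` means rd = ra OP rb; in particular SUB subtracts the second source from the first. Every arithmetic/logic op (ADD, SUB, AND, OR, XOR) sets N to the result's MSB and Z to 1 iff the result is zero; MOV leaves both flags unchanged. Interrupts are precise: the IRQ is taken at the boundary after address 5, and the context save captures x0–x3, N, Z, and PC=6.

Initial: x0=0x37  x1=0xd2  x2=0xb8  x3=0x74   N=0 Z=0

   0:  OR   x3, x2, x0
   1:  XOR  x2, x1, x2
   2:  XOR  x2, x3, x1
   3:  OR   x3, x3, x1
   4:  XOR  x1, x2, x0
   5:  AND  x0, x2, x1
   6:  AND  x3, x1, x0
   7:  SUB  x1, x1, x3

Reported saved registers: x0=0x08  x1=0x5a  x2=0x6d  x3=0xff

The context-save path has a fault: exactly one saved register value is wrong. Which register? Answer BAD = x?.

after  0: x0=0x37 x1=0xd2 x2=0xb8 x3=0xbf  N=1 Z=0
after  1: x0=0x37 x1=0xd2 x2=0x6a x3=0xbf  N=0 Z=0
after  2: x0=0x37 x1=0xd2 x2=0x6d x3=0xbf  N=0 Z=0
after  3: x0=0x37 x1=0xd2 x2=0x6d x3=0xff  N=1 Z=0
after  4: x0=0x37 x1=0x5a x2=0x6d x3=0xff  N=0 Z=0
after  5: x0=0x48 x1=0x5a x2=0x6d x3=0xff  N=0 Z=0
-- IRQ taken; context saved, return-PC = 6 --
mismatch: x0: reported 0x08 vs actual 0x48

BAD = x0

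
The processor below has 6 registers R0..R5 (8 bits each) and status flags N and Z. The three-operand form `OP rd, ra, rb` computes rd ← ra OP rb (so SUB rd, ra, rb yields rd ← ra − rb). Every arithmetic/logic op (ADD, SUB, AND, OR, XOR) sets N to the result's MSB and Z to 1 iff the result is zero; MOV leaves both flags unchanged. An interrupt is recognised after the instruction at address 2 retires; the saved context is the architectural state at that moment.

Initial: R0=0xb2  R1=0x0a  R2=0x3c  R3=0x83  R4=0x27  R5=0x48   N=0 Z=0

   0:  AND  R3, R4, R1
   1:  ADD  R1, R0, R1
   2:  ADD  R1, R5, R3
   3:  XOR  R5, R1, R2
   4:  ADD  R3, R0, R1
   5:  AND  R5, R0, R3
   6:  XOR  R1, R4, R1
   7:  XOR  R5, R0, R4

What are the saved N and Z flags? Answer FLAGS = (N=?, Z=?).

FLAGS = (N=0, Z=0)

after  0: R0=0xb2 R1=0x0a R2=0x3c R3=0x02 R4=0x27 R5=0x48  N=0 Z=0
after  1: R0=0xb2 R1=0xbc R2=0x3c R3=0x02 R4=0x27 R5=0x48  N=1 Z=0
after  2: R0=0xb2 R1=0x4a R2=0x3c R3=0x02 R4=0x27 R5=0x48  N=0 Z=0
-- IRQ taken; context saved, return-PC = 3 --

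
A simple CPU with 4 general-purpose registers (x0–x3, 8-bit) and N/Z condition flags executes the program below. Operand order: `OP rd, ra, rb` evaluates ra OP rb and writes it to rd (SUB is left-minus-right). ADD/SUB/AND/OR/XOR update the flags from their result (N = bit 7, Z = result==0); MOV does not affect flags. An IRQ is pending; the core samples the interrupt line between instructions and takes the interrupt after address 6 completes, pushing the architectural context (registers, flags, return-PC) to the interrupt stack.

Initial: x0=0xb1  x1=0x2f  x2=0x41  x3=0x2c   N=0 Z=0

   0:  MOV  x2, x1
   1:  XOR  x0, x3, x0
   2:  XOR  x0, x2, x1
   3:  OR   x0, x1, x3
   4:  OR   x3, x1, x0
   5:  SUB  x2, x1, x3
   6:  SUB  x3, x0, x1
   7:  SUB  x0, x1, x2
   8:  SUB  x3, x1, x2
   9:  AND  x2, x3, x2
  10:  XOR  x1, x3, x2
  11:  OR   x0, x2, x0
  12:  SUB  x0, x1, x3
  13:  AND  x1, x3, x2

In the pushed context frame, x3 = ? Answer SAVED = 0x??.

after  0: x0=0xb1 x1=0x2f x2=0x2f x3=0x2c  N=0 Z=0
after  1: x0=0x9d x1=0x2f x2=0x2f x3=0x2c  N=1 Z=0
after  2: x0=0x00 x1=0x2f x2=0x2f x3=0x2c  N=0 Z=1
after  3: x0=0x2f x1=0x2f x2=0x2f x3=0x2c  N=0 Z=0
after  4: x0=0x2f x1=0x2f x2=0x2f x3=0x2f  N=0 Z=0
after  5: x0=0x2f x1=0x2f x2=0x00 x3=0x2f  N=0 Z=1
after  6: x0=0x2f x1=0x2f x2=0x00 x3=0x00  N=0 Z=1
-- IRQ taken; context saved, return-PC = 7 --

SAVED = 0x00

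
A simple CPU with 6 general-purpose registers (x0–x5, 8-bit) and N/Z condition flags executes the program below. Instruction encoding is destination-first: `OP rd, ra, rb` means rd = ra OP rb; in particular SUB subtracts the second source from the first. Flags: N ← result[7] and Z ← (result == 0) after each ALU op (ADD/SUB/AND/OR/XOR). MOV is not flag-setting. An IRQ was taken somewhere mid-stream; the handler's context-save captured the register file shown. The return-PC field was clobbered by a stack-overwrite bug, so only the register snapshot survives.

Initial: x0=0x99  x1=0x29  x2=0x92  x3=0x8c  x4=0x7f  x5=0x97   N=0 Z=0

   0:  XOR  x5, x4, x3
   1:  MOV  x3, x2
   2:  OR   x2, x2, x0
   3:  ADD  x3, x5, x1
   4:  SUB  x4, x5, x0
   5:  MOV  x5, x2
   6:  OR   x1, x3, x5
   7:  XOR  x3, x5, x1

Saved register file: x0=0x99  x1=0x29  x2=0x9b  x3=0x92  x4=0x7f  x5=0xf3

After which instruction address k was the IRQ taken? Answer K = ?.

K = 2

after  0: x0=0x99 x1=0x29 x2=0x92 x3=0x8c x4=0x7f x5=0xf3  N=1 Z=0
after  1: x0=0x99 x1=0x29 x2=0x92 x3=0x92 x4=0x7f x5=0xf3  N=1 Z=0
after  2: x0=0x99 x1=0x29 x2=0x9b x3=0x92 x4=0x7f x5=0xf3  N=1 Z=0
-- IRQ taken; context saved, return-PC = 3 --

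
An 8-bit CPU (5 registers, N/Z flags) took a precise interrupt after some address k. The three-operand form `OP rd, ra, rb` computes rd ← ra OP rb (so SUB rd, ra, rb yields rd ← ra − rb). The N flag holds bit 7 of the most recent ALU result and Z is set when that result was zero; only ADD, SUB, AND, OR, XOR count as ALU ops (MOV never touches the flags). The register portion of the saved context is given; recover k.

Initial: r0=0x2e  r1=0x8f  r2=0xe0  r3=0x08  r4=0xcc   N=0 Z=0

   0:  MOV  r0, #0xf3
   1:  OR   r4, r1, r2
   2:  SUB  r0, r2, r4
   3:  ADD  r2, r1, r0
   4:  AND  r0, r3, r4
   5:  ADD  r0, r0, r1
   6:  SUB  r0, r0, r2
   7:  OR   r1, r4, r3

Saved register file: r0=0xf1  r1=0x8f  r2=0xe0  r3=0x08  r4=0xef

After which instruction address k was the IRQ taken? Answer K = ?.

K = 2

after  0: r0=0xf3 r1=0x8f r2=0xe0 r3=0x08 r4=0xcc  N=0 Z=0
after  1: r0=0xf3 r1=0x8f r2=0xe0 r3=0x08 r4=0xef  N=1 Z=0
after  2: r0=0xf1 r1=0x8f r2=0xe0 r3=0x08 r4=0xef  N=1 Z=0
-- IRQ taken; context saved, return-PC = 3 --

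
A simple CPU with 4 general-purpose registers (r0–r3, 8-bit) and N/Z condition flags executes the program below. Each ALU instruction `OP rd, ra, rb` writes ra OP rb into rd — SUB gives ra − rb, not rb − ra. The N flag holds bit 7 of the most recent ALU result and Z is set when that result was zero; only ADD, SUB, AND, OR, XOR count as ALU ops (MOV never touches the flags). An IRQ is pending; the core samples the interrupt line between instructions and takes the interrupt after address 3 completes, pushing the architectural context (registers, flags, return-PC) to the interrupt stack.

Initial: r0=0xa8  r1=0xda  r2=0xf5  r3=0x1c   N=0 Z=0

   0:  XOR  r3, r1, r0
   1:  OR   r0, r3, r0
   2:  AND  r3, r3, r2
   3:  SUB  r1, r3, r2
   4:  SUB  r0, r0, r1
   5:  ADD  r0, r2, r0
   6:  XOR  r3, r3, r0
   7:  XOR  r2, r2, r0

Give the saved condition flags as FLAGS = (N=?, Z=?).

FLAGS = (N=0, Z=0)

after  0: r0=0xa8 r1=0xda r2=0xf5 r3=0x72  N=0 Z=0
after  1: r0=0xfa r1=0xda r2=0xf5 r3=0x72  N=1 Z=0
after  2: r0=0xfa r1=0xda r2=0xf5 r3=0x70  N=0 Z=0
after  3: r0=0xfa r1=0x7b r2=0xf5 r3=0x70  N=0 Z=0
-- IRQ taken; context saved, return-PC = 4 --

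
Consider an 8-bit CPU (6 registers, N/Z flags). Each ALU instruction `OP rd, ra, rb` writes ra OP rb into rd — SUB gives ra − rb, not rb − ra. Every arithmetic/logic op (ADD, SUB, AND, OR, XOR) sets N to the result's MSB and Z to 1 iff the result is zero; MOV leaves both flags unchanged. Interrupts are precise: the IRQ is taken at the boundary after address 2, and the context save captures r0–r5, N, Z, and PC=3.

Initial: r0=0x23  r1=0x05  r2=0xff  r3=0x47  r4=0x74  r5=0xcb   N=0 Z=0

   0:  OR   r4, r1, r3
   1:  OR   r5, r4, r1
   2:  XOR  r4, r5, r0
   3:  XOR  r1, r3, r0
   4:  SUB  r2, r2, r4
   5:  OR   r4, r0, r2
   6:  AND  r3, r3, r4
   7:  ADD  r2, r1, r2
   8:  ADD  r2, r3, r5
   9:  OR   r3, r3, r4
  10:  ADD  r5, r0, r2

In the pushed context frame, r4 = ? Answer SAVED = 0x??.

SAVED = 0x64

after  0: r0=0x23 r1=0x05 r2=0xff r3=0x47 r4=0x47 r5=0xcb  N=0 Z=0
after  1: r0=0x23 r1=0x05 r2=0xff r3=0x47 r4=0x47 r5=0x47  N=0 Z=0
after  2: r0=0x23 r1=0x05 r2=0xff r3=0x47 r4=0x64 r5=0x47  N=0 Z=0
-- IRQ taken; context saved, return-PC = 3 --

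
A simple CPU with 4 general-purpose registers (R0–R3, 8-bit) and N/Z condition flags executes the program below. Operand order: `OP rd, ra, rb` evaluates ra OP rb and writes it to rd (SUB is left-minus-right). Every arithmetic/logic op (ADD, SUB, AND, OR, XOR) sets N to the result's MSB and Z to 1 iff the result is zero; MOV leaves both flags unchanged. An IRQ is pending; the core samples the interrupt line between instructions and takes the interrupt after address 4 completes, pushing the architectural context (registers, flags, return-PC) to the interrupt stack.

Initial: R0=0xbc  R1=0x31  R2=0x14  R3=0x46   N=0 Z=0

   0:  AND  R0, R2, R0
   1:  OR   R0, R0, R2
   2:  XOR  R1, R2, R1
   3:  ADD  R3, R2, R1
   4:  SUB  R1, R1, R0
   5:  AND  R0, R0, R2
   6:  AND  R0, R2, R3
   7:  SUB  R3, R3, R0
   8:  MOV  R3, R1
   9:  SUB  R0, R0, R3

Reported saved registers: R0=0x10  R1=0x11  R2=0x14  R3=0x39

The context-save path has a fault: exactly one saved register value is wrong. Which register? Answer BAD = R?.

after  0: R0=0x14 R1=0x31 R2=0x14 R3=0x46  N=0 Z=0
after  1: R0=0x14 R1=0x31 R2=0x14 R3=0x46  N=0 Z=0
after  2: R0=0x14 R1=0x25 R2=0x14 R3=0x46  N=0 Z=0
after  3: R0=0x14 R1=0x25 R2=0x14 R3=0x39  N=0 Z=0
after  4: R0=0x14 R1=0x11 R2=0x14 R3=0x39  N=0 Z=0
-- IRQ taken; context saved, return-PC = 5 --
mismatch: R0: reported 0x10 vs actual 0x14

BAD = R0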